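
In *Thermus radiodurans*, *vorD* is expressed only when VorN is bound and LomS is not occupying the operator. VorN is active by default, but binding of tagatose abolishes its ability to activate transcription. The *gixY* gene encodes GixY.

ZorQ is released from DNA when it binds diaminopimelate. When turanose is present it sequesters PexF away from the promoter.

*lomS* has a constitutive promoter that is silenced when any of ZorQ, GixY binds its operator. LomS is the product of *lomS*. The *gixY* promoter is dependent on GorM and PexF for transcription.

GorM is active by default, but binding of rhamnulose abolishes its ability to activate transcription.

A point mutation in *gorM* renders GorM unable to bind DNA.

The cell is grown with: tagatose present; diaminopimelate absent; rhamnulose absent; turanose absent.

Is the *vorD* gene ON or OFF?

OFF

Tagatose is present, so VorN is inactive.
Diaminopimelate is absent, so ZorQ is active.
GorM is non-functional in this strain, so it has no effect.
Turanose is absent, so PexF is active.
Required activator GorM is absent, so *gixY* is not transcribed.
So GixY is not produced.
With repressor ZorQ bound, *lomS* is not transcribed.
So LomS is not produced.
Required activator VorN is absent, so *vorD* is not transcribed.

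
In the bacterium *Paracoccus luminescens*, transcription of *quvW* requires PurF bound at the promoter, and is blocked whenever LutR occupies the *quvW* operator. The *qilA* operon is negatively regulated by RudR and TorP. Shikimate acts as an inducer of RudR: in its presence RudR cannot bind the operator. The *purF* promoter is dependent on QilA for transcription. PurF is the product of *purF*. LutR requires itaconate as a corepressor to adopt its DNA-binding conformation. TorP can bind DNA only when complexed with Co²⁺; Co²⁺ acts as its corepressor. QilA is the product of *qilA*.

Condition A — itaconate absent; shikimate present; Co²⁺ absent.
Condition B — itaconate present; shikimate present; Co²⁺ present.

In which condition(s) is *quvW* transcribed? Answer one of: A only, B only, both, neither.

Condition A:
Itaconate is absent, so LutR is inactive.
Shikimate is present, so RudR is inactive.
Co²⁺ is absent, so TorP is inactive.
With no repressor bound, *qilA* is transcribed.
So QilA is produced and active.
No repressor is bound and QilA is active, so *purF* is transcribed.
So PurF is produced and active.
No repressor is bound and PurF is active, so *quvW* is transcribed.
→ *quvW* is ON in A.
Condition B:
Itaconate is present, so LutR is active.
Shikimate is present, so RudR is inactive.
Co²⁺ is present, so TorP is active.
With repressor TorP bound, *qilA* is not transcribed.
So QilA is not produced.
Required activator QilA is absent, so *purF* is not transcribed.
So PurF is not produced.
With repressor LutR bound, *quvW* is not transcribed.
→ *quvW* is OFF in B.

A only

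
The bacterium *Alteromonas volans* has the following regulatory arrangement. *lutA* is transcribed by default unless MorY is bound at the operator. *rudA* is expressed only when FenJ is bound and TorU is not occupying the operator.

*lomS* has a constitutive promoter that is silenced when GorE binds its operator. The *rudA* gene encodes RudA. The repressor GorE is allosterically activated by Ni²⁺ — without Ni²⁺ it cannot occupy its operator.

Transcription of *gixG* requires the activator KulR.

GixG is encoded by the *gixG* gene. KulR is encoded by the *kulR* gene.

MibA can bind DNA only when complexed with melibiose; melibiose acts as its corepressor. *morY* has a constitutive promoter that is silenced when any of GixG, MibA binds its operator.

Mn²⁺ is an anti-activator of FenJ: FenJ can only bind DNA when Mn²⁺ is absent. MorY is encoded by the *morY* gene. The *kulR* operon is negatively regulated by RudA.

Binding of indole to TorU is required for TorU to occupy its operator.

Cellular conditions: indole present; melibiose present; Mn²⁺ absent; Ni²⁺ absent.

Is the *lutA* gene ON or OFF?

ON

Indole is present, so TorU is active.
Mn²⁺ is absent, so FenJ is active.
With repressor TorU bound, *rudA* is not transcribed.
So RudA is not produced.
With no repressor bound, *kulR* is transcribed.
So KulR is produced and active.
No repressor is bound and KulR is active, so *gixG* is transcribed.
So GixG is produced and active.
Melibiose is present, so MibA is active.
With repressor GixG bound, *morY* is not transcribed.
So MorY is not produced.
With no repressor bound, *lutA* is transcribed.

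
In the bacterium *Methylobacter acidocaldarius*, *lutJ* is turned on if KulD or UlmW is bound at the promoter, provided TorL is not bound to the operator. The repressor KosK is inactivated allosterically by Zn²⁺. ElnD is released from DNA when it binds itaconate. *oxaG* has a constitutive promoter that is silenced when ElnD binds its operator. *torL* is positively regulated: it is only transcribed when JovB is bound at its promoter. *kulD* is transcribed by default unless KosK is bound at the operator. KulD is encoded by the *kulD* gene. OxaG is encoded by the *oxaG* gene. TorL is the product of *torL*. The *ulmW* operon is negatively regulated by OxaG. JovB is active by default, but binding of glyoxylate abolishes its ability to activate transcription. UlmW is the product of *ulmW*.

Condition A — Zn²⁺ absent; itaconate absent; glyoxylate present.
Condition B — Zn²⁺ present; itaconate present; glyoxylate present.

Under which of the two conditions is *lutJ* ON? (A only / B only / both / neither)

both

Condition A:
Zn²⁺ is absent, so KosK is active.
With repressor KosK bound, *kulD* is not transcribed.
So KulD is not produced.
Itaconate is absent, so ElnD is active.
With repressor ElnD bound, *oxaG* is not transcribed.
So OxaG is not produced.
With no repressor bound, *ulmW* is transcribed.
So UlmW is produced and active.
Glyoxylate is present, so JovB is inactive.
Required activator JovB is absent, so *torL* is not transcribed.
So TorL is not produced.
Activator UlmW is present, so *lutJ* is transcribed.
→ *lutJ* is ON in A.
Condition B:
Zn²⁺ is present, so KosK is inactive.
With no repressor bound, *kulD* is transcribed.
So KulD is produced and active.
Itaconate is present, so ElnD is inactive.
With no repressor bound, *oxaG* is transcribed.
So OxaG is produced and active.
With repressor OxaG bound, *ulmW* is not transcribed.
So UlmW is not produced.
Glyoxylate is present, so JovB is inactive.
Required activator JovB is absent, so *torL* is not transcribed.
So TorL is not produced.
Activator KulD is present, so *lutJ* is transcribed.
→ *lutJ* is ON in B.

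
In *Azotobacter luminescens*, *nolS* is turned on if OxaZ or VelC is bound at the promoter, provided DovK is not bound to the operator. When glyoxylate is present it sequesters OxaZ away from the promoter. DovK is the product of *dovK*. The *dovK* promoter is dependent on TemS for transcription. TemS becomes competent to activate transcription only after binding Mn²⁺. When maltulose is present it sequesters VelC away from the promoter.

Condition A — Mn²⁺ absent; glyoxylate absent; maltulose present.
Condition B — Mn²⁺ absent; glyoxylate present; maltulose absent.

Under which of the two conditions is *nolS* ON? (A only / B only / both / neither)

Condition A:
Mn²⁺ is absent, so TemS is inactive.
Required activator TemS is absent, so *dovK* is not transcribed.
So DovK is not produced.
Glyoxylate is absent, so OxaZ is active.
Maltulose is present, so VelC is inactive.
Activator OxaZ is present, so *nolS* is transcribed.
→ *nolS* is ON in A.
Condition B:
Mn²⁺ is absent, so TemS is inactive.
Required activator TemS is absent, so *dovK* is not transcribed.
So DovK is not produced.
Glyoxylate is present, so OxaZ is inactive.
Maltulose is absent, so VelC is active.
Activator VelC is present, so *nolS* is transcribed.
→ *nolS* is ON in B.

both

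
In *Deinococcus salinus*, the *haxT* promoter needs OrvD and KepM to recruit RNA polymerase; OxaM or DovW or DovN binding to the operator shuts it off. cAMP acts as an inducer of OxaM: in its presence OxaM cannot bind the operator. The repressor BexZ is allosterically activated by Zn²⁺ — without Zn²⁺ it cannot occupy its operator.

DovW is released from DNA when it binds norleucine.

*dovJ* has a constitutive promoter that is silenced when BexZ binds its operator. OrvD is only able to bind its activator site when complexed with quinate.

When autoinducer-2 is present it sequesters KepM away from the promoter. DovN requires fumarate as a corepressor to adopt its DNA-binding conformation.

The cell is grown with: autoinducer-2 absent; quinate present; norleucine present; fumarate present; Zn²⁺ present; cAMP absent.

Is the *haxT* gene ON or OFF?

OFF

Quinate is present, so OrvD is active.
Autoinducer-2 is absent, so KepM is active.
cAMP is absent, so OxaM is active.
Norleucine is present, so DovW is inactive.
Fumarate is present, so DovN is active.
With repressor OxaM bound, *haxT* is not transcribed.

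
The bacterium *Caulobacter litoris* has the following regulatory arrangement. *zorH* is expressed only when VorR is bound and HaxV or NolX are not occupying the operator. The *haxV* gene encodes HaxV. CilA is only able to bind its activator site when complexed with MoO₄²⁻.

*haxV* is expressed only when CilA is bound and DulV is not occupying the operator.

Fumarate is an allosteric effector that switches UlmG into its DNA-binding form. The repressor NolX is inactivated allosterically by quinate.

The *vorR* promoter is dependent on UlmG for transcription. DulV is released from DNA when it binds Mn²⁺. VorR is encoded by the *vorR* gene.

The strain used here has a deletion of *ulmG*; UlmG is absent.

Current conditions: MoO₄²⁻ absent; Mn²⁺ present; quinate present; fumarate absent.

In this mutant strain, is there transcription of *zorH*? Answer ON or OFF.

OFF

MoO₄²⁻ is absent, so CilA is inactive.
Mn²⁺ is present, so DulV is inactive.
Required activator CilA is absent, so *haxV* is not transcribed.
So HaxV is not produced.
UlmG is non-functional in this strain, so it has no effect.
Required activator UlmG is absent, so *vorR* is not transcribed.
So VorR is not produced.
Quinate is present, so NolX is inactive.
Required activator VorR is absent, so *zorH* is not transcribed.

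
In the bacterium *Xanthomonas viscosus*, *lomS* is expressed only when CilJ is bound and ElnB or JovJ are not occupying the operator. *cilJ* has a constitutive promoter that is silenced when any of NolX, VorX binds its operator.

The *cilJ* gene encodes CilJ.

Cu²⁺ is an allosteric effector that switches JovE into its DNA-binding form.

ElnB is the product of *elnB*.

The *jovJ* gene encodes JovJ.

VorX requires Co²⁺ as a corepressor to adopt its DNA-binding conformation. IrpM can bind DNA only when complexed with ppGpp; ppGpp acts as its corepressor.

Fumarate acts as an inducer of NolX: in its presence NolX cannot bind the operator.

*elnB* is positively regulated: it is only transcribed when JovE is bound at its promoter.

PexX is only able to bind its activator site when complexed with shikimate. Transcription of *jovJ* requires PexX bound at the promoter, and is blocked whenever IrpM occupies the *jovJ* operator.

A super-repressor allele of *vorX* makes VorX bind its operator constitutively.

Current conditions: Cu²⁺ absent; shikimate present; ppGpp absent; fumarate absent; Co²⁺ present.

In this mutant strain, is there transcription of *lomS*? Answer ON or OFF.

Fumarate is absent, so NolX is active.
VorX is constitutively active in this strain.
With repressor NolX bound, *cilJ* is not transcribed.
So CilJ is not produced.
Cu²⁺ is absent, so JovE is inactive.
Required activator JovE is absent, so *elnB* is not transcribed.
So ElnB is not produced.
Shikimate is present, so PexX is active.
ppGpp is absent, so IrpM is inactive.
No repressor is bound and PexX is active, so *jovJ* is transcribed.
So JovJ is produced and active.
With repressor JovJ bound, *lomS* is not transcribed.

OFF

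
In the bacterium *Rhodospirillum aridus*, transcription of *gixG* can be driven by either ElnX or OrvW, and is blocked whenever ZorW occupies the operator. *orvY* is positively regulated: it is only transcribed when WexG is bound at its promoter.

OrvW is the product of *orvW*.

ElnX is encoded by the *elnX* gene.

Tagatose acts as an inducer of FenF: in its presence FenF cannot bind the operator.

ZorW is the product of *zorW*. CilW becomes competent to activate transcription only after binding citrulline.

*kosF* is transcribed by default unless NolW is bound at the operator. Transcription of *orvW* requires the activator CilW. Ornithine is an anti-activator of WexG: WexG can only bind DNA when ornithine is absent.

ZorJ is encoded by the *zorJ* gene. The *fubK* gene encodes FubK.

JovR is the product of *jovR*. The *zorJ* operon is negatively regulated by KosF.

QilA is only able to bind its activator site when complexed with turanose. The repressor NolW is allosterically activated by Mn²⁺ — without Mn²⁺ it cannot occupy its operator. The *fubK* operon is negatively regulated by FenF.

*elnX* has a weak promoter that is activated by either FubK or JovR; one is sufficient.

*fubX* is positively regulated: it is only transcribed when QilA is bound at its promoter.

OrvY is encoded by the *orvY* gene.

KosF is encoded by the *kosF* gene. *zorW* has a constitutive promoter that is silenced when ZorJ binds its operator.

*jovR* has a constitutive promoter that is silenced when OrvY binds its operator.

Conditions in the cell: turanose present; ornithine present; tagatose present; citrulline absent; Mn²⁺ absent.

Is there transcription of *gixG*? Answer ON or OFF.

Mn²⁺ is absent, so NolW is inactive.
With no repressor bound, *kosF* is transcribed.
So KosF is produced and active.
With repressor KosF bound, *zorJ* is not transcribed.
So ZorJ is not produced.
With no repressor bound, *zorW* is transcribed.
So ZorW is produced and active.
Tagatose is present, so FenF is inactive.
With no repressor bound, *fubK* is transcribed.
So FubK is produced and active.
Ornithine is present, so WexG is inactive.
Required activator WexG is absent, so *orvY* is not transcribed.
So OrvY is not produced.
With no repressor bound, *jovR* is transcribed.
So JovR is produced and active.
Activator FubK is present, so *elnX* is transcribed.
So ElnX is produced and active.
Citrulline is absent, so CilW is inactive.
Required activator CilW is absent, so *orvW* is not transcribed.
So OrvW is not produced.
With repressor ZorW bound, *gixG* is not transcribed.

OFF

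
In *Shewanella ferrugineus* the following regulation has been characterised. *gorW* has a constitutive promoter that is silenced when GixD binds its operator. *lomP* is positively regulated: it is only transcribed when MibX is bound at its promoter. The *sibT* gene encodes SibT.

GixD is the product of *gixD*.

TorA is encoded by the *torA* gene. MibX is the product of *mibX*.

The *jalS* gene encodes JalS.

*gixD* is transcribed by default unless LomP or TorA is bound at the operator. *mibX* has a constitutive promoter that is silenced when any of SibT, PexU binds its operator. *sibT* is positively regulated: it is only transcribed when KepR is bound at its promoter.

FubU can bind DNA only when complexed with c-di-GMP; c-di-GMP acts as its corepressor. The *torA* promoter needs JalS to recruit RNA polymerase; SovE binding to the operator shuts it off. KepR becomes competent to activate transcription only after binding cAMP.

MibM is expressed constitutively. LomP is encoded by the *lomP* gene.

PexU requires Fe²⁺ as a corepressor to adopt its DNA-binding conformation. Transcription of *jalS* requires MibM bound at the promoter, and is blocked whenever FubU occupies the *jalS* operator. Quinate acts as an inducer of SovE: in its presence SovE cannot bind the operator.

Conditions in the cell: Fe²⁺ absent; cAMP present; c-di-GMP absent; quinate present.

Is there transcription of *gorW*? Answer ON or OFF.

cAMP is present, so KepR is active.
No repressor is bound and KepR is active, so *sibT* is transcribed.
So SibT is produced and active.
Fe²⁺ is absent, so PexU is inactive.
With repressor SibT bound, *mibX* is not transcribed.
So MibX is not produced.
Required activator MibX is absent, so *lomP* is not transcribed.
So LomP is not produced.
c-di-GMP is absent, so FubU is inactive.
MibM is produced constitutively and is active.
No repressor is bound and MibM is active, so *jalS* is transcribed.
So JalS is produced and active.
Quinate is present, so SovE is inactive.
No repressor is bound and JalS is active, so *torA* is transcribed.
So TorA is produced and active.
With repressor TorA bound, *gixD* is not transcribed.
So GixD is not produced.
With no repressor bound, *gorW* is transcribed.

ON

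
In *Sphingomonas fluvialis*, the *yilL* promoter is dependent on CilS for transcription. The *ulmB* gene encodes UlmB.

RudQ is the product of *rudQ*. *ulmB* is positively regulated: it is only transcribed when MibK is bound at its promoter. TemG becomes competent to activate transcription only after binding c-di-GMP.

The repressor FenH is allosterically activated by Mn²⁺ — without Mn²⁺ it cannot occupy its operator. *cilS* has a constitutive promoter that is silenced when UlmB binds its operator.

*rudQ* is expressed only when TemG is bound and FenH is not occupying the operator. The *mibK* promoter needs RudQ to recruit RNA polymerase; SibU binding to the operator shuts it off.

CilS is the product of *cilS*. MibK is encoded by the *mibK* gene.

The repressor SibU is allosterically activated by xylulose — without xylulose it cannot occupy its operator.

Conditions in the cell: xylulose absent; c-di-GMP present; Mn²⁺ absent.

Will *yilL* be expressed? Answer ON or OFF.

OFF

Mn²⁺ is absent, so FenH is inactive.
c-di-GMP is present, so TemG is active.
No repressor is bound and TemG is active, so *rudQ* is transcribed.
So RudQ is produced and active.
Xylulose is absent, so SibU is inactive.
No repressor is bound and RudQ is active, so *mibK* is transcribed.
So MibK is produced and active.
No repressor is bound and MibK is active, so *ulmB* is transcribed.
So UlmB is produced and active.
With repressor UlmB bound, *cilS* is not transcribed.
So CilS is not produced.
Required activator CilS is absent, so *yilL* is not transcribed.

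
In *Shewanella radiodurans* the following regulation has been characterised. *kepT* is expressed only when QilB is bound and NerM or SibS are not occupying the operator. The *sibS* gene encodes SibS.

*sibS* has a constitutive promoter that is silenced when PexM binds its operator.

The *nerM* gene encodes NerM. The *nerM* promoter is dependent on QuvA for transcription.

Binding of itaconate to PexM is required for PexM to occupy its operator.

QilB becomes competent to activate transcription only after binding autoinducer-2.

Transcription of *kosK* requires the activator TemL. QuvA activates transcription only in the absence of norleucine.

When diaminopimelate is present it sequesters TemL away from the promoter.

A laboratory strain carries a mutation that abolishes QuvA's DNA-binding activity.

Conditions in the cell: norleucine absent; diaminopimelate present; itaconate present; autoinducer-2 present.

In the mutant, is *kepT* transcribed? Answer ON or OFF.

ON

QuvA is non-functional in this strain, so it has no effect.
Required activator QuvA is absent, so *nerM* is not transcribed.
So NerM is not produced.
Itaconate is present, so PexM is active.
With repressor PexM bound, *sibS* is not transcribed.
So SibS is not produced.
Autoinducer-2 is present, so QilB is active.
No repressor is bound and QilB is active, so *kepT* is transcribed.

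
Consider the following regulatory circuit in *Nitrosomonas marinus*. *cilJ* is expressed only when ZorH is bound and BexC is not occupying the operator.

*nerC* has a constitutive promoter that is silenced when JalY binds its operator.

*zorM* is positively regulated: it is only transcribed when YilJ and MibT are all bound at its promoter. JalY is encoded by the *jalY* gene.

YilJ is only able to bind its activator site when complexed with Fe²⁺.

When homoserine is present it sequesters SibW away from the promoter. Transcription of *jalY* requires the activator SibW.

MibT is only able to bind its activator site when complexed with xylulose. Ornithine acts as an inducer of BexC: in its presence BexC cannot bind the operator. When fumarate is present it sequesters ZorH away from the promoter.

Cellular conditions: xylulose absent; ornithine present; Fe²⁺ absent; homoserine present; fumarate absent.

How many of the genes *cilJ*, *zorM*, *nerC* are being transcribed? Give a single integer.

2

Fumarate is absent, so ZorH is active.
Ornithine is present, so BexC is inactive.
No repressor is bound and ZorH is active, so *cilJ* is transcribed.
→ *cilJ* is ON.
Fe²⁺ is absent, so YilJ is inactive.
Xylulose is absent, so MibT is inactive.
Required activator YilJ is absent, so *zorM* is not transcribed.
→ *zorM* is OFF.
Homoserine is present, so SibW is inactive.
Required activator SibW is absent, so *jalY* is not transcribed.
So JalY is not produced.
With no repressor bound, *nerC* is transcribed.
→ *nerC* is ON.
2 of the 3 genes are transcribed.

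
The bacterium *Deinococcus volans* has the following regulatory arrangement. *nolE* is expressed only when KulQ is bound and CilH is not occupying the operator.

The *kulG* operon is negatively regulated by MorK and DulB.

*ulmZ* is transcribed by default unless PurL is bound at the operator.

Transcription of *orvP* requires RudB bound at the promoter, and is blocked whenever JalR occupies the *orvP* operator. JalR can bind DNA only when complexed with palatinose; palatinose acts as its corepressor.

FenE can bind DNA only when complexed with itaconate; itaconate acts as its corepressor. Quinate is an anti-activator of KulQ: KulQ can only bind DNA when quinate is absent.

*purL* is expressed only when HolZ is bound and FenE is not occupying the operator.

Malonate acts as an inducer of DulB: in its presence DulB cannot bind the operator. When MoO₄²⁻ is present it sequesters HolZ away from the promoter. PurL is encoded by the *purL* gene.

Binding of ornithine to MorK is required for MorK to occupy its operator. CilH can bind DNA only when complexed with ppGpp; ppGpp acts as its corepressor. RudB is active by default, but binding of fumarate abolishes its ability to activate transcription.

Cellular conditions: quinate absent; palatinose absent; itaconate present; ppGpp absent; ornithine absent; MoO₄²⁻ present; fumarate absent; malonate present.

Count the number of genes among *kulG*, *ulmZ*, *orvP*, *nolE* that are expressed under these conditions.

4

Ornithine is absent, so MorK is inactive.
Malonate is present, so DulB is inactive.
With no repressor bound, *kulG* is transcribed.
→ *kulG* is ON.
MoO₄²⁻ is present, so HolZ is inactive.
Itaconate is present, so FenE is active.
With repressor FenE bound, *purL* is not transcribed.
So PurL is not produced.
With no repressor bound, *ulmZ* is transcribed.
→ *ulmZ* is ON.
Fumarate is absent, so RudB is active.
Palatinose is absent, so JalR is inactive.
No repressor is bound and RudB is active, so *orvP* is transcribed.
→ *orvP* is ON.
Quinate is absent, so KulQ is active.
ppGpp is absent, so CilH is inactive.
No repressor is bound and KulQ is active, so *nolE* is transcribed.
→ *nolE* is ON.
4 of the 4 genes are transcribed.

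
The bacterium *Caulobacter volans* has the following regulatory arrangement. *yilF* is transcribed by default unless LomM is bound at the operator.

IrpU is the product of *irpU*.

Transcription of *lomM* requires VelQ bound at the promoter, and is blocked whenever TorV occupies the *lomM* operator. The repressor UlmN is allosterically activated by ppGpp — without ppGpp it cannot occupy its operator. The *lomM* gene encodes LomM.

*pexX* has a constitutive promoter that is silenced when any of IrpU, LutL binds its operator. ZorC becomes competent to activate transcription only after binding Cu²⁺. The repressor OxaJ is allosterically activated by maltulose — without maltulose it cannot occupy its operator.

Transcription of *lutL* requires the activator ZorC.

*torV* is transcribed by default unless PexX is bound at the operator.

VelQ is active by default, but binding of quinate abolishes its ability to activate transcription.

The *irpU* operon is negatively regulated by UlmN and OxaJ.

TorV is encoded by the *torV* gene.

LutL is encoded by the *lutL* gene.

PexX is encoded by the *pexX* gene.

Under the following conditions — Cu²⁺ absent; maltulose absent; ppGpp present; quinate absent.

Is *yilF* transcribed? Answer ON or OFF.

ppGpp is present, so UlmN is active.
Maltulose is absent, so OxaJ is inactive.
With repressor UlmN bound, *irpU* is not transcribed.
So IrpU is not produced.
Cu²⁺ is absent, so ZorC is inactive.
Required activator ZorC is absent, so *lutL* is not transcribed.
So LutL is not produced.
With no repressor bound, *pexX* is transcribed.
So PexX is produced and active.
With repressor PexX bound, *torV* is not transcribed.
So TorV is not produced.
Quinate is absent, so VelQ is active.
No repressor is bound and VelQ is active, so *lomM* is transcribed.
So LomM is produced and active.
With repressor LomM bound, *yilF* is not transcribed.

OFF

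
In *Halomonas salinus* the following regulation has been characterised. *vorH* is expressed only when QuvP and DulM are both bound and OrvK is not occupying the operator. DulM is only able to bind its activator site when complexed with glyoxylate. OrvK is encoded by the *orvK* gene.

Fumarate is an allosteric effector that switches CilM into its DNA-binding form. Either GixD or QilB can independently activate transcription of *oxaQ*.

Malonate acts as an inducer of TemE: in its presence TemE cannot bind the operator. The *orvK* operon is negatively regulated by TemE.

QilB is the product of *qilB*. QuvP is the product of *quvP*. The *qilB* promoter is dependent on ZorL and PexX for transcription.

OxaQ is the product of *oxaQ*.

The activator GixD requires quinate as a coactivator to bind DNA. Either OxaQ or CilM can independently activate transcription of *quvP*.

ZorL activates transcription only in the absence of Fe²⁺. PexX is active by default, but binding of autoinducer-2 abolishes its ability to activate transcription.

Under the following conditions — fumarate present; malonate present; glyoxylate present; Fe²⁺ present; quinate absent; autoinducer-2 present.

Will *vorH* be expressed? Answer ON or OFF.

OFF

Quinate is absent, so GixD is inactive.
Fe²⁺ is present, so ZorL is inactive.
Autoinducer-2 is present, so PexX is inactive.
Required activator ZorL is absent, so *qilB* is not transcribed.
So QilB is not produced.
No activator is available at the *oxaQ* promoter, so *oxaQ* is not transcribed.
So OxaQ is not produced.
Fumarate is present, so CilM is active.
Activator CilM is present, so *quvP* is transcribed.
So QuvP is produced and active.
Glyoxylate is present, so DulM is active.
Malonate is present, so TemE is inactive.
With no repressor bound, *orvK* is transcribed.
So OrvK is produced and active.
With repressor OrvK bound, *vorH* is not transcribed.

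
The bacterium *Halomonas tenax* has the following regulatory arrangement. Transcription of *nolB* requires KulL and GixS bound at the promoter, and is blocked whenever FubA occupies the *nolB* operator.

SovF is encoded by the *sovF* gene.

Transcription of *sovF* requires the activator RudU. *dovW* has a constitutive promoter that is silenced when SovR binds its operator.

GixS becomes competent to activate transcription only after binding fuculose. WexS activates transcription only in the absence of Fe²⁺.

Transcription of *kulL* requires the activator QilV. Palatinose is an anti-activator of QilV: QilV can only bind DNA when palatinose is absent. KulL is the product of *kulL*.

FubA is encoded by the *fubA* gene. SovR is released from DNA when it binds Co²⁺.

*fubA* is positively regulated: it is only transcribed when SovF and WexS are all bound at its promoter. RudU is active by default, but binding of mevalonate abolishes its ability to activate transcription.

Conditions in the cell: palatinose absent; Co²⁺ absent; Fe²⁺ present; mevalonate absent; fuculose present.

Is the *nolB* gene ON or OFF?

ON

Mevalonate is absent, so RudU is active.
No repressor is bound and RudU is active, so *sovF* is transcribed.
So SovF is produced and active.
Fe²⁺ is present, so WexS is inactive.
Required activator WexS is absent, so *fubA* is not transcribed.
So FubA is not produced.
Palatinose is absent, so QilV is active.
No repressor is bound and QilV is active, so *kulL* is transcribed.
So KulL is produced and active.
Fuculose is present, so GixS is active.
No repressor is bound and KulL and GixS are active, so *nolB* is transcribed.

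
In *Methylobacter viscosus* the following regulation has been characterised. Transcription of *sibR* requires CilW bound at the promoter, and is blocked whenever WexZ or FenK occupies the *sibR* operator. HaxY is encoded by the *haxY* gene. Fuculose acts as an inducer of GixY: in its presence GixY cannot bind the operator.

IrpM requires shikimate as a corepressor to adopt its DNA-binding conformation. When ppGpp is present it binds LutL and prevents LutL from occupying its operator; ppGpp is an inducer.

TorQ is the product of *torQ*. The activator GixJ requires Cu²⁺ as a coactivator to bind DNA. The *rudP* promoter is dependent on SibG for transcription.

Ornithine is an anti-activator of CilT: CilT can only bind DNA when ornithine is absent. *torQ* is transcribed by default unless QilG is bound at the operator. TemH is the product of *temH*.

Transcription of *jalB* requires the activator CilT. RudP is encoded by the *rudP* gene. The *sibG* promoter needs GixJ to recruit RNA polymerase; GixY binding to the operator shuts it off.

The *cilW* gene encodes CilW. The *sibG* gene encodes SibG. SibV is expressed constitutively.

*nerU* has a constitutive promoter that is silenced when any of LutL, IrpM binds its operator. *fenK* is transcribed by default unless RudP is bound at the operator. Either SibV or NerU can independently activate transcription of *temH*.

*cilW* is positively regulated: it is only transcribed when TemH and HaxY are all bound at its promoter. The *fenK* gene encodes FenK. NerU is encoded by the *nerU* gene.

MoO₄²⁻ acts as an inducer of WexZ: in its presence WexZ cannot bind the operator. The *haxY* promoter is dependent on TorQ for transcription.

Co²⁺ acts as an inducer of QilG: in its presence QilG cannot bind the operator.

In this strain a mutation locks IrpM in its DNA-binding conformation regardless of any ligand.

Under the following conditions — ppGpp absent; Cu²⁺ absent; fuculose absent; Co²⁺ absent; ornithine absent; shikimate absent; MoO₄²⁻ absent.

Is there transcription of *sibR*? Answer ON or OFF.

SibV is produced constitutively and is active.
ppGpp is absent, so LutL is active.
IrpM is constitutively active in this strain.
With repressor LutL bound, *nerU* is not transcribed.
So NerU is not produced.
Activator SibV is present, so *temH* is transcribed.
So TemH is produced and active.
Co²⁺ is absent, so QilG is active.
With repressor QilG bound, *torQ* is not transcribed.
So TorQ is not produced.
Required activator TorQ is absent, so *haxY* is not transcribed.
So HaxY is not produced.
Required activator HaxY is absent, so *cilW* is not transcribed.
So CilW is not produced.
MoO₄²⁻ is absent, so WexZ is active.
Cu²⁺ is absent, so GixJ is inactive.
Fuculose is absent, so GixY is active.
With repressor GixY bound, *sibG* is not transcribed.
So SibG is not produced.
Required activator SibG is absent, so *rudP* is not transcribed.
So RudP is not produced.
With no repressor bound, *fenK* is transcribed.
So FenK is produced and active.
With repressor WexZ bound, *sibR* is not transcribed.

OFF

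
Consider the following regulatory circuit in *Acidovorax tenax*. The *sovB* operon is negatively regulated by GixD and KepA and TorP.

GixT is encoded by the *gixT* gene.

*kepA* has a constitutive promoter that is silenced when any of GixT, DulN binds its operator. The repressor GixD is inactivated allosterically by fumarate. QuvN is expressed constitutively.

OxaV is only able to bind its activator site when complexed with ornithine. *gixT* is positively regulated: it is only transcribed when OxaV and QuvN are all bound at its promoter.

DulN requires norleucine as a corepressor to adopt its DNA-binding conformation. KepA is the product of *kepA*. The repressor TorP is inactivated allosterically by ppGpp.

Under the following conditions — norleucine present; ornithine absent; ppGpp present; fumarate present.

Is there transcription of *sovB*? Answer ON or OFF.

Fumarate is present, so GixD is inactive.
Ornithine is absent, so OxaV is inactive.
QuvN is produced constitutively and is active.
Required activator OxaV is absent, so *gixT* is not transcribed.
So GixT is not produced.
Norleucine is present, so DulN is active.
With repressor DulN bound, *kepA* is not transcribed.
So KepA is not produced.
ppGpp is present, so TorP is inactive.
With no repressor bound, *sovB* is transcribed.

ON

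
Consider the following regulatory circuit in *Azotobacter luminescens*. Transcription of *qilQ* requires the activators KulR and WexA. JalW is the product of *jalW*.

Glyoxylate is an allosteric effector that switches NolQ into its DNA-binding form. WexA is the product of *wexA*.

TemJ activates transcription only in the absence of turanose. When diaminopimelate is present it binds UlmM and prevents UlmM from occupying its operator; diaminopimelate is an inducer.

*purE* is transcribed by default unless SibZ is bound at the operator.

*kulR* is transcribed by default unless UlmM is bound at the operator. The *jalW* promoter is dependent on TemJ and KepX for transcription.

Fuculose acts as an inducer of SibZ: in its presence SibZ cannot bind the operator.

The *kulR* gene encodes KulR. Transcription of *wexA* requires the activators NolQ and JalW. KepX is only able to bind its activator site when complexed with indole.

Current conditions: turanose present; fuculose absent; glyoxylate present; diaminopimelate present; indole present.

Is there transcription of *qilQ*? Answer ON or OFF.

OFF

Diaminopimelate is present, so UlmM is inactive.
With no repressor bound, *kulR* is transcribed.
So KulR is produced and active.
Glyoxylate is present, so NolQ is active.
Turanose is present, so TemJ is inactive.
Indole is present, so KepX is active.
Required activator TemJ is absent, so *jalW* is not transcribed.
So JalW is not produced.
Required activator JalW is absent, so *wexA* is not transcribed.
So WexA is not produced.
Required activator WexA is absent, so *qilQ* is not transcribed.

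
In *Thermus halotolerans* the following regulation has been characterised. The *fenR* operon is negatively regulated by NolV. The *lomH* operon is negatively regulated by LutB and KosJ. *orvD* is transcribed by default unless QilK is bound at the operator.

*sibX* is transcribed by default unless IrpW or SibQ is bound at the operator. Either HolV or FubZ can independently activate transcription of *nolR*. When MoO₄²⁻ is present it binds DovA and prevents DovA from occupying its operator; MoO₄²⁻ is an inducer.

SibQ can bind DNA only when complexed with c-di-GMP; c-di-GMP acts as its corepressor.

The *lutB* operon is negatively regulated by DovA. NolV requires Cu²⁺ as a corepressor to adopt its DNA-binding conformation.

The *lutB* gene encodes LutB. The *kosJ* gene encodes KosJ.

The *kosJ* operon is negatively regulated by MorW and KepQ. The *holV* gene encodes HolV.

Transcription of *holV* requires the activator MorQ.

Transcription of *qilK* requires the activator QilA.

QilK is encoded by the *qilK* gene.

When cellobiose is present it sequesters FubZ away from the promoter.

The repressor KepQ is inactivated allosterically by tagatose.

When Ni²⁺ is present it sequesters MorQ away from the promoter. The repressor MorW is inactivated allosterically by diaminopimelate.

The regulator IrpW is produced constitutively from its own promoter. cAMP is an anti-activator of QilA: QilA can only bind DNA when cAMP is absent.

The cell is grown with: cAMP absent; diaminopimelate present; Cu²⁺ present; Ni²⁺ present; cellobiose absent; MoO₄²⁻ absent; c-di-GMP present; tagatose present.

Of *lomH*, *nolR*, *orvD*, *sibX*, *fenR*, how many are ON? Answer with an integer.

1

MoO₄²⁻ is absent, so DovA is active.
With repressor DovA bound, *lutB* is not transcribed.
So LutB is not produced.
Diaminopimelate is present, so MorW is inactive.
Tagatose is present, so KepQ is inactive.
With no repressor bound, *kosJ* is transcribed.
So KosJ is produced and active.
With repressor KosJ bound, *lomH* is not transcribed.
→ *lomH* is OFF.
Ni²⁺ is present, so MorQ is inactive.
Required activator MorQ is absent, so *holV* is not transcribed.
So HolV is not produced.
Cellobiose is absent, so FubZ is active.
Activator FubZ is present, so *nolR* is transcribed.
→ *nolR* is ON.
cAMP is absent, so QilA is active.
No repressor is bound and QilA is active, so *qilK* is transcribed.
So QilK is produced and active.
With repressor QilK bound, *orvD* is not transcribed.
→ *orvD* is OFF.
IrpW is produced constitutively and is active.
c-di-GMP is present, so SibQ is active.
With repressor IrpW bound, *sibX* is not transcribed.
→ *sibX* is OFF.
Cu²⁺ is present, so NolV is active.
With repressor NolV bound, *fenR* is not transcribed.
→ *fenR* is OFF.
1 of the 5 genes is transcribed.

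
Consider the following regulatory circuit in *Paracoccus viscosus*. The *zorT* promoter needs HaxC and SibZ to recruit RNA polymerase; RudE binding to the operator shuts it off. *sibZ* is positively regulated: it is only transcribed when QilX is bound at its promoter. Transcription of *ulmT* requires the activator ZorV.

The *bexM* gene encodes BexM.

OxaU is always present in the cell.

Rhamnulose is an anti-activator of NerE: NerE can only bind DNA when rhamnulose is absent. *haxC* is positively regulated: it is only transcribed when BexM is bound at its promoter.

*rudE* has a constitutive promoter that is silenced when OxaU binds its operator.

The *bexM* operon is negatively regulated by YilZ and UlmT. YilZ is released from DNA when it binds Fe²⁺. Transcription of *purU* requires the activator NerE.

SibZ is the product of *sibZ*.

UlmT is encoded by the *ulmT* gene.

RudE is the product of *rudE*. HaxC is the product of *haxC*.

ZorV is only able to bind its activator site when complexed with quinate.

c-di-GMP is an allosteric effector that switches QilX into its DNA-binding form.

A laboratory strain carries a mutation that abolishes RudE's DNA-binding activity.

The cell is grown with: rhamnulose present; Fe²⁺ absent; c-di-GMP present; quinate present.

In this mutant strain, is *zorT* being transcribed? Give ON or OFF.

OFF

RudE is non-functional in this strain, so it has no effect.
Fe²⁺ is absent, so YilZ is active.
Quinate is present, so ZorV is active.
No repressor is bound and ZorV is active, so *ulmT* is transcribed.
So UlmT is produced and active.
With repressor YilZ bound, *bexM* is not transcribed.
So BexM is not produced.
Required activator BexM is absent, so *haxC* is not transcribed.
So HaxC is not produced.
c-di-GMP is present, so QilX is active.
No repressor is bound and QilX is active, so *sibZ* is transcribed.
So SibZ is produced and active.
Required activator HaxC is absent, so *zorT* is not transcribed.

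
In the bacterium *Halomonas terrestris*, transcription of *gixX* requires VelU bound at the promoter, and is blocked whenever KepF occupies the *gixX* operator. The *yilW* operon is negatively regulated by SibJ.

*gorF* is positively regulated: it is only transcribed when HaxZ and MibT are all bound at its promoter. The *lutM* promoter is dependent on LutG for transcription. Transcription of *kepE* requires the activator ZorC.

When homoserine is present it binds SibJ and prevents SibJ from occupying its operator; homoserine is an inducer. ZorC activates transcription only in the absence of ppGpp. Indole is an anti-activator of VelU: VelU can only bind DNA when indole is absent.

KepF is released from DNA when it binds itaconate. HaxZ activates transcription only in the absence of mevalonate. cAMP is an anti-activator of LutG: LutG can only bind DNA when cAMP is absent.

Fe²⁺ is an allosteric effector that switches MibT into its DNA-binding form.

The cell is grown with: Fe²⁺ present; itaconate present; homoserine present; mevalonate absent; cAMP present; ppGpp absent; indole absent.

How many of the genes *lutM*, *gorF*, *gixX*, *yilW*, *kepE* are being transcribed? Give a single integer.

4

cAMP is present, so LutG is inactive.
Required activator LutG is absent, so *lutM* is not transcribed.
→ *lutM* is OFF.
Mevalonate is absent, so HaxZ is active.
Fe²⁺ is present, so MibT is active.
No repressor is bound and HaxZ and MibT are active, so *gorF* is transcribed.
→ *gorF* is ON.
Itaconate is present, so KepF is inactive.
Indole is absent, so VelU is active.
No repressor is bound and VelU is active, so *gixX* is transcribed.
→ *gixX* is ON.
Homoserine is present, so SibJ is inactive.
With no repressor bound, *yilW* is transcribed.
→ *yilW* is ON.
ppGpp is absent, so ZorC is active.
No repressor is bound and ZorC is active, so *kepE* is transcribed.
→ *kepE* is ON.
4 of the 5 genes are transcribed.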